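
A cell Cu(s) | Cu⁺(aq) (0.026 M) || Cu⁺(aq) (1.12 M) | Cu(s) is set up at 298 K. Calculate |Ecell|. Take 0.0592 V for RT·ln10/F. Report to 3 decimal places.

0.097 V

For a concentration cell E°cell = 0, since both electrodes use the same couple.
The compartment with the higher Cu⁺(aq) concentration (1.12 M) acts as the cathode; ions are reduced there and produced at the dilute (0.026 M) anode.
With n = 1, Ecell = −(0.0592/1)·log([dilute]/[conc]) = −(0.0592/1)·log(0.026/1.12) = +0.097 V.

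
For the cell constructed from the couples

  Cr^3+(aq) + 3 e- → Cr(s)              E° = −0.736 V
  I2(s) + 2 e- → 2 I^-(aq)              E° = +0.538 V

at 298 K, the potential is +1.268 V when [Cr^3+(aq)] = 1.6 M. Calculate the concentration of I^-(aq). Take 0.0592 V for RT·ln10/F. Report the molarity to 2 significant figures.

The I₂/I⁻ couple has the larger reduction potential, so it is the cathode: E°cell = +0.538 − (−0.736) = +1.274 V and n = 6.
Since E = E° − (0.0592/n)·log Q, log Q = n(E° − E)/0.0592 = 0.608.
The balanced reaction is 3 I2(s) + 2 Cr(s) → 6 I^-(aq) + 2 Cr^3+(aq), so Q = [I^-(aq)]^6·[Cr^3+(aq)]^2.
Solving for the unknown gives log [I^-(aq)] = 0.033, so [I^-(aq)] ≈ 1.1 M.

1.1 M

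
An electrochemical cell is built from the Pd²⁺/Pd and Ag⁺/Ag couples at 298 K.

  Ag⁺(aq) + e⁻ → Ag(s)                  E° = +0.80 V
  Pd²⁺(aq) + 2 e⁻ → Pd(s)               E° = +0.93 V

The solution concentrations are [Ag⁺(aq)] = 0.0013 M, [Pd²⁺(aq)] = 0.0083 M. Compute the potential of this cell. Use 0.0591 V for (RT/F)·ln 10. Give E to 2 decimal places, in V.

+0.24 V

The Pd²⁺/Pd couple has the more positive E°, so it is the cathode; Ag⁺/Ag is the anode.
The standard potential is +0.93 − (+0.80) = +0.13 V and the balanced reaction transfers n = 2 electrons.
Balancing gives Pd²⁺(aq) + 2 Ag(s) → Pd(s) + 2 Ag⁺(aq); hence Q = [Ag⁺(aq)]^2 / [Pd²⁺(aq)] = 0.000204 (log Q = −3.691).
E = E° − (0.0591/n)·log Q = +0.13 − (0.0591/2)(−3.691) = +0.24 V.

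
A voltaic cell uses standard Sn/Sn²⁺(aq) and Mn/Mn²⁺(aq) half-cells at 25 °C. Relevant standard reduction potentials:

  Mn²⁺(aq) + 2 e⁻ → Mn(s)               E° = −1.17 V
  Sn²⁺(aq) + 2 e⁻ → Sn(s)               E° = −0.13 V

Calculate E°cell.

Of the two couples in this cell, the one with the more positive reduction potential is reduced at the cathode: here that is Sn²⁺/Sn (−0.13 V); Mn²⁺/Mn (−1.17 V) is the anode.
E°cell = E°(cathode) − E°(anode) = −0.13 − (−1.17) = +1.04 V.

+1.04 V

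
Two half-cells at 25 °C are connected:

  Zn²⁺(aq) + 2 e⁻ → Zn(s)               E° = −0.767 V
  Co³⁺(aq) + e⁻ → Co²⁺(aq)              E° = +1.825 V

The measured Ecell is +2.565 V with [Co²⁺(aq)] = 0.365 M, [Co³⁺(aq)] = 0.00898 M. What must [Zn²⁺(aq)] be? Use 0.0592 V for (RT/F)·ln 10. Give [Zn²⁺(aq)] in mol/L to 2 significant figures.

Co³⁺/Co²⁺ is the cathode (higher E°); E°cell = +1.825 − (−0.767) = +2.592 V with n = 2.
From the Nernst equation, log Q = n(E° − E)/0.0592 = 2·(+2.592 − (+2.565))/0.0592 = 0.912.
For 2 Co³⁺(aq) + Zn(s) → 2 Co²⁺(aq) + Zn²⁺(aq), the reaction quotient is Q = ([Co²⁺(aq)]^2·[Zn²⁺(aq)]) / [Co³⁺(aq)]^2.
Substituting the known concentrations and solving, log [Zn²⁺(aq)] = −2.306 and [Zn²⁺(aq)] = 0.0049 M.

0.0049 M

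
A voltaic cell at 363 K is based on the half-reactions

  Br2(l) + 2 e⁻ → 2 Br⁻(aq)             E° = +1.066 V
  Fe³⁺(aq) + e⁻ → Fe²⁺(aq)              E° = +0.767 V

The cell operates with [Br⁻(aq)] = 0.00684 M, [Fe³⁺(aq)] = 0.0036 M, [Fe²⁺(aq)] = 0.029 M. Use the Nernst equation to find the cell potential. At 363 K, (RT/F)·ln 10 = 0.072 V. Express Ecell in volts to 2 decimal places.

+0.52 V

The Br₂/Br⁻ couple has the more positive E°, so it is the cathode; Fe³⁺/Fe²⁺ is the anode.
E°cell = +1.066 − (+0.767) = +0.299 V, with n = 2 electrons transferred.
The balanced reaction is Br2(l) + 2 Fe²⁺(aq) → 2 Br⁻(aq) + 2 Fe³⁺(aq), so Q = ([Br⁻(aq)]^2·[Fe³⁺(aq)]^2) / [Fe²⁺(aq)]^2 = 7.21×10^−7 and log Q = −6.142.
By the Nernst equation, E = +0.299 − (0.072/2)·(−6.142) = +0.52 V.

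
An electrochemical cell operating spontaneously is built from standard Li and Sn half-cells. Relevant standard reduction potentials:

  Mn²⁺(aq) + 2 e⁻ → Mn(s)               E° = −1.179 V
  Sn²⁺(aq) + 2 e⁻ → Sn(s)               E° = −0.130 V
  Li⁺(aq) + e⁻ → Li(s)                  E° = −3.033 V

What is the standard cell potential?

The Sn²⁺/Sn couple has the higher E°, so Sn ion is reduced (cathode) and Li is oxidized (anode).
E°cell = E°(cathode) − E°(anode) = −0.130 − (−3.033) = +2.903 V.

+2.903 V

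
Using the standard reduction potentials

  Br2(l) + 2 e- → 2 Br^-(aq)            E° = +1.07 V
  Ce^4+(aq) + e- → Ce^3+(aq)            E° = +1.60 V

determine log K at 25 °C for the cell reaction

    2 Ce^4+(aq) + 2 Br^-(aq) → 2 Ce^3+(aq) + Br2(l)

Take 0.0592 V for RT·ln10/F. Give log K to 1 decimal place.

The Ce⁴⁺/Ce³⁺ couple is reduced (cathode); E°cell = +1.60 − (+1.07) = +0.53 V with n = 2.
At equilibrium E = 0, so log K = nE°cell / 0.0592 = (2)(+0.53) / 0.0592 = 17.9.

log K = 17.9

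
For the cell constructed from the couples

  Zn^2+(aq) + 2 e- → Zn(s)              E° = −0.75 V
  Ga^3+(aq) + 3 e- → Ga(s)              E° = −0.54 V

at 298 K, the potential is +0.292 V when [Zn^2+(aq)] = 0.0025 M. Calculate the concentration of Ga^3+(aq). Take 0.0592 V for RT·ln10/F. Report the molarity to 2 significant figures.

1.8 M

The Ga³⁺/Ga couple has the larger reduction potential, so it is the cathode: E°cell = −0.54 − (−0.75) = +0.21 V and n = 6.
From the Nernst equation, log Q = n(E° − E)/0.0592 = 6·(+0.21 − (+0.292))/0.0592 = −8.311.
For 2 Ga^3+(aq) + 3 Zn(s) → 2 Ga(s) + 3 Zn^2+(aq), the reaction quotient is Q = [Zn^2+(aq)]^3 / [Ga^3+(aq)]^2.
Solving for the unknown gives log [Ga^3+(aq)] = 0.252, so [Ga^3+(aq)] ≈ 1.8 M.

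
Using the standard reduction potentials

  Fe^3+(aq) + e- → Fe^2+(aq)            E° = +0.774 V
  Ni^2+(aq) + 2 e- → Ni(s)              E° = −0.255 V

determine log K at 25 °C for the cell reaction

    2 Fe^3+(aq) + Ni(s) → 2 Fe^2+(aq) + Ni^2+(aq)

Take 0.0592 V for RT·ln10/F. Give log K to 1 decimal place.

The Fe³⁺/Fe²⁺ couple is reduced (cathode); E°cell = +0.774 − (−0.255) = +1.029 V with n = 2.
At equilibrium E = 0, so log K = nE°cell / 0.0592 = (2)(+1.029) / 0.0592 = 34.8.

log K = 34.8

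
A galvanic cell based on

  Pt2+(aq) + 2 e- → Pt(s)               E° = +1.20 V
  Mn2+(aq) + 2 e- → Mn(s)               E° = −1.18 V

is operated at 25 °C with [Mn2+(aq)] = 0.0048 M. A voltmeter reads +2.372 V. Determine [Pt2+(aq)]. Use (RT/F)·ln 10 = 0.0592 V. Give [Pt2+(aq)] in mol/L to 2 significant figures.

0.0026 M

Pt²⁺/Pt is the cathode (higher E°); E°cell = +1.20 − (−1.18) = +2.38 V with n = 2.
From the Nernst equation, log Q = n(E° − E)/0.0592 = 2·(+2.38 − (+2.372))/0.0592 = 0.270.
For Pt2+(aq) + Mn(s) → Pt(s) + Mn2+(aq), the reaction quotient is Q = [Mn2+(aq)] / [Pt2+(aq)].
Substituting the known concentrations and solving, log [Pt2+(aq)] = −2.589 and [Pt2+(aq)] = 0.0026 M.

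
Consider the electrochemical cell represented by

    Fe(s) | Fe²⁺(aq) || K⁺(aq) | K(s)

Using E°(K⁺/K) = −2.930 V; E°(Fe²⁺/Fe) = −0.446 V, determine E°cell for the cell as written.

By convention the left-hand electrode in cell notation is the anode (oxidation) and the right-hand electrode is the cathode (reduction).
E°cell = E°(right) − E°(left) = −2.930 − (−0.446) = −2.484 V.
The negative sign shows that, as written, the cell would require an external voltage to drive the reaction.

−2.484 V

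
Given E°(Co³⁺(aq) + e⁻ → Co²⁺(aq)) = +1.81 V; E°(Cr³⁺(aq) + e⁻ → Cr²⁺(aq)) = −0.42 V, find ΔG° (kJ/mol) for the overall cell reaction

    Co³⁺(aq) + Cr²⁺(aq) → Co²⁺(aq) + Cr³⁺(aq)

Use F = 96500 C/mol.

In the reaction as written Co³⁺(aq) is reduced, so the Co³⁺/Co²⁺ couple is the cathode and Cr³⁺/Cr²⁺ is the anode.
E°cell = +1.81 − (−0.42) = +2.23 V; balancing electrons gives n = 1.
ΔG° = −nFE°cell = −(1)(96500)(+2.23) J/mol = −215 kJ/mol.

−215 kJ/mol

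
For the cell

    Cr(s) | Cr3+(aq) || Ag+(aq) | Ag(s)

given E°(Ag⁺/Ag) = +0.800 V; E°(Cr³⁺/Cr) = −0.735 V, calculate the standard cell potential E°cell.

+1.535 V

By convention the left-hand electrode in cell notation is the anode (oxidation) and the right-hand electrode is the cathode (reduction).
E°cell = E°(right) − E°(left) = +0.800 − (−0.735) = +1.535 V.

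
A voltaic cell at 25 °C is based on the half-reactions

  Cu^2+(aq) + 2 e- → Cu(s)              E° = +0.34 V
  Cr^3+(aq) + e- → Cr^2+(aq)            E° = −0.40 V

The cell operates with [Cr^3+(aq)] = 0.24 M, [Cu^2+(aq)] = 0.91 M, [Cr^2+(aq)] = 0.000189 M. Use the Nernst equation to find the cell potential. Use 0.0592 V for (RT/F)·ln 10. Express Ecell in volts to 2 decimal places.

+0.56 V

Since E°(Cu²⁺/Cu) > E°(Cr³⁺/Cr²⁺), Cu²⁺/Cu serves as the cathode.
The standard potential is +0.34 − (−0.40) = +0.74 V and the balanced reaction transfers n = 2 electrons.
The balanced reaction is Cu^2+(aq) + 2 Cr^2+(aq) → Cu(s) + 2 Cr^3+(aq), so Q = [Cr^3+(aq)]^2 / ([Cu^2+(aq)]·[Cr^2+(aq)]^2) = 1.77×10^6 and log Q = 6.248.
By the Nernst equation, E = +0.74 − (0.0592/2)·(6.248) = +0.56 V.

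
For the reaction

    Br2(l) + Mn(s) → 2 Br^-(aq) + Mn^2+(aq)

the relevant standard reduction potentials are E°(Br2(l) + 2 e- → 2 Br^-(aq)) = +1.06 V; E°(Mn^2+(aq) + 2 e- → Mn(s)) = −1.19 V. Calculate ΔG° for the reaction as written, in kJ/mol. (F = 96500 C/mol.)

In the reaction as written Br2(l) is reduced, so the Br₂/Br⁻ couple is the cathode and Mn²⁺/Mn is the anode.
E°cell = +1.06 − (−1.19) = +2.25 V; balancing electrons gives n = 2.
ΔG° = −nFE°cell = −(2)(96500)(+2.25) J/mol = −434 kJ/mol.

−434 kJ/mol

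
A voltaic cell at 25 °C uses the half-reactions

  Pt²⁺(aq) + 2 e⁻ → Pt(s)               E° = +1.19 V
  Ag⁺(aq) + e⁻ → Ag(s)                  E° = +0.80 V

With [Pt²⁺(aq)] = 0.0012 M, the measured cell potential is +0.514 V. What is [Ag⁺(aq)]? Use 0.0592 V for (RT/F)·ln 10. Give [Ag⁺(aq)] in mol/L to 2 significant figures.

With Pt²⁺/Pt at the cathode and Ag⁺/Ag at the anode, E°cell = +1.19 − (+0.80) = +0.39 V (n = 2).
Rearranging E = E° − (0.0592/n)·log Q gives log Q = 2(+0.39 − (+0.514))/0.0592 = −4.189.
Balancing electrons gives Pt²⁺(aq) + 2 Ag(s) → Pt(s) + 2 Ag⁺(aq); thus Q = [Ag⁺(aq)]^2 / [Pt²⁺(aq)].
Solving for the unknown gives log [Ag⁺(aq)] = −3.555, so [Ag⁺(aq)] ≈ 0.00028 M.

0.00028 M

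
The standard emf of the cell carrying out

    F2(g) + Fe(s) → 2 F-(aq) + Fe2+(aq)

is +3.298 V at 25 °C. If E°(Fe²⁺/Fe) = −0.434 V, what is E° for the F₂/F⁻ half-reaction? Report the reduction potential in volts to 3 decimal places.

In the reaction as written the F₂/F⁻ couple is reduced (cathode) and Fe²⁺/Fe is oxidized (anode), so E°cell = E°(F₂/F⁻) − E°(Fe²⁺/Fe).
E°(F₂/F⁻) = E°cell + E°(anode) = +3.298 + (−0.434) = +2.864 V.

+2.864 V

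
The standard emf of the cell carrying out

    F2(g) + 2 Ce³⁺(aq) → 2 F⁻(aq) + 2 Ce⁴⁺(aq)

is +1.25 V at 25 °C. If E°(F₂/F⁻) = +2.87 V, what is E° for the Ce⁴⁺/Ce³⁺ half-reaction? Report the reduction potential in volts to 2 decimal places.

+1.62 V

In the reaction as written the F₂/F⁻ couple is reduced (cathode) and Ce⁴⁺/Ce³⁺ is oxidized (anode), so E°cell = E°(F₂/F⁻) − E°(Ce⁴⁺/Ce³⁺).
E°(Ce⁴⁺/Ce³⁺) = E°(cathode) − E°cell = +2.87 − (+1.25) = +1.62 V.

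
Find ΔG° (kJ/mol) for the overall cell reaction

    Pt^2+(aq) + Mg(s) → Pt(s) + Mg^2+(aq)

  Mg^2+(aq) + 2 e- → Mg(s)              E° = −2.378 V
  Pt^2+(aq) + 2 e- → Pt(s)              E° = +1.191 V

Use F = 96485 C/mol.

In the reaction as written Pt^2+(aq) is reduced, so the Pt²⁺/Pt couple is the cathode and Mg²⁺/Mg is the anode.
E°cell = +1.191 − (−2.378) = +3.569 V; balancing electrons gives n = 2.
ΔG° = −nFE°cell = −(2)(96485)(+3.569) J/mol = −689 kJ/mol.

−689 kJ/mol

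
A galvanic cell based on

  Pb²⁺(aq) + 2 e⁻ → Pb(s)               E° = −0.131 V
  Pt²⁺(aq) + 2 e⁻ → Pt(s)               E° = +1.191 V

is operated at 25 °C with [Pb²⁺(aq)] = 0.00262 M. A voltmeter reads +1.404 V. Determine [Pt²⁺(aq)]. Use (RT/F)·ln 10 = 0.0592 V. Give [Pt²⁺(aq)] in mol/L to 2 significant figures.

1.5 M

Pt²⁺/Pt is the cathode (higher E°); E°cell = +1.191 − (−0.131) = +1.322 V with n = 2.
From the Nernst equation, log Q = n(E° − E)/0.0592 = 2·(+1.322 − (+1.404))/0.0592 = −2.770.
For Pt²⁺(aq) + Pb(s) → Pt(s) + Pb²⁺(aq), the reaction quotient is Q = [Pb²⁺(aq)] / [Pt²⁺(aq)].
Isolating [Pt²⁺(aq)] in Q = 10^{−2.770} yields log [Pt²⁺(aq)] = 0.188, i.e. 1.5 M.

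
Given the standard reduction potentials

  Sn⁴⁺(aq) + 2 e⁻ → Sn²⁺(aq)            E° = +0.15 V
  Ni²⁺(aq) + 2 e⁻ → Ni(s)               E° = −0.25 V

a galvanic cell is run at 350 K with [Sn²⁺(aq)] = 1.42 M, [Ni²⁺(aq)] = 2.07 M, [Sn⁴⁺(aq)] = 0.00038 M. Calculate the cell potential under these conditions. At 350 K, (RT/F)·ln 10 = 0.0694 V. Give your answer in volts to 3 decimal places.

Sn⁴⁺/Sn²⁺ is reduced (cathode, E° = +0.15 V) and Ni²⁺/Ni is oxidized (anode).
E°cell = +0.15 − (−0.25) = +0.40 V, with n = 2 electrons transferred.
Balancing gives Sn⁴⁺(aq) + Ni(s) → Sn²⁺(aq) + Ni²⁺(aq); hence Q = ([Sn²⁺(aq)]·[Ni²⁺(aq)]) / [Sn⁴⁺(aq)] = 7.74×10^3 (log Q = 3.888).
Applying E = E° − (RT ln10/nF)·log Q gives +0.40 − (0.0694/2)(3.888) = +0.265 V.

+0.265 V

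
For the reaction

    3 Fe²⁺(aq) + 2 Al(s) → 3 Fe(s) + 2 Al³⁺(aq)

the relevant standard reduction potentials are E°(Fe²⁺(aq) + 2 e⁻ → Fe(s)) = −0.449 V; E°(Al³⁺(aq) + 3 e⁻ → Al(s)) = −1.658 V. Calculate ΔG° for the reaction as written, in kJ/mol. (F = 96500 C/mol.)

−700 kJ/mol

In the reaction as written Fe²⁺(aq) is reduced, so the Fe²⁺/Fe couple is the cathode and Al³⁺/Al is the anode.
E°cell = −0.449 − (−1.658) = +1.209 V; balancing electrons gives n = 6.
ΔG° = −nFE°cell = −(6)(96500)(+1.209) J/mol = −700 kJ/mol.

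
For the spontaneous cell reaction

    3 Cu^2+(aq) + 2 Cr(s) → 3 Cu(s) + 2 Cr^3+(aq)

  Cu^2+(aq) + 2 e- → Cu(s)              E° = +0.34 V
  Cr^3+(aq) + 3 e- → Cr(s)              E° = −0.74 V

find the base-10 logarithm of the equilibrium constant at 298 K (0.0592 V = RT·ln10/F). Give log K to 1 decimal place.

The Cu²⁺/Cu couple is reduced (cathode); E°cell = +0.34 − (−0.74) = +1.08 V with n = 6.
At equilibrium E = 0, so log K = nE°cell / 0.0592 = (6)(+1.08) / 0.0592 = 109.5.

log K = 109.5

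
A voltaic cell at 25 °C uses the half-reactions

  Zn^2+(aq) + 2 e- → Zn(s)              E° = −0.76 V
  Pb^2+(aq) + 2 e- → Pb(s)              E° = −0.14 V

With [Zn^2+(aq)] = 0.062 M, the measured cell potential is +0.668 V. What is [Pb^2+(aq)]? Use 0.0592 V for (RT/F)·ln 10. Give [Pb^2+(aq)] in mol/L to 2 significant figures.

2.6 M

With Pb²⁺/Pb at the cathode and Zn²⁺/Zn at the anode, E°cell = −0.14 − (−0.76) = +0.62 V (n = 2).
Rearranging E = E° − (0.0592/n)·log Q gives log Q = 2(+0.62 − (+0.668))/0.0592 = −1.622.
The balanced reaction is Pb^2+(aq) + Zn(s) → Pb(s) + Zn^2+(aq), so Q = [Zn^2+(aq)] / [Pb^2+(aq)].
Isolating [Pb^2+(aq)] in Q = 10^{−1.622} yields log [Pb^2+(aq)] = 0.414, i.e. 2.6 M.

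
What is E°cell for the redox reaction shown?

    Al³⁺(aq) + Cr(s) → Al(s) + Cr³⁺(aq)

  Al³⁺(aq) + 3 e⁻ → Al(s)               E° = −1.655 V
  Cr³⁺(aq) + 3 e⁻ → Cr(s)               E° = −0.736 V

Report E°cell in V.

In the reaction as written, Al³⁺(aq) is reduced (cathode) and Cr³⁺(aq) is produced by oxidation at the anode.
E°cell = E°(cathode) − E°(anode) = −1.655 − (−0.736) = −0.919 V.

−0.919 V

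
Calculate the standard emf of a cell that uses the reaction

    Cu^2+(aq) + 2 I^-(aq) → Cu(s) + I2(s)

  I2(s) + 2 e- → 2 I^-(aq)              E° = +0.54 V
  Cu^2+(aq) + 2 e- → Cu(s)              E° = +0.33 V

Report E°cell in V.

In the reaction as written, Cu^2+(aq) is reduced (cathode) and I2(s) is produced by oxidation at the anode.
E°cell = E°(cathode) − E°(anode) = +0.33 − (+0.54) = −0.21 V.

−0.21 V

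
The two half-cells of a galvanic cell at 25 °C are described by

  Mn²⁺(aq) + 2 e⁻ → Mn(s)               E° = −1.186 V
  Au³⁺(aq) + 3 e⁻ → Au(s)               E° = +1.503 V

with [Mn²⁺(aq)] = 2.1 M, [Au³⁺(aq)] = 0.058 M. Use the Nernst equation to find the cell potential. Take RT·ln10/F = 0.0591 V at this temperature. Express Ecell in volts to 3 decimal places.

Au³⁺/Au is reduced (cathode, E° = +1.503 V) and Mn²⁺/Mn is oxidized (anode).
The standard potential is +1.503 − (−1.186) = +2.689 V and the balanced reaction transfers n = 6 electrons.
The balanced reaction is 2 Au³⁺(aq) + 3 Mn(s) → 2 Au(s) + 3 Mn²⁺(aq), so Q = [Mn²⁺(aq)]^3 / [Au³⁺(aq)]^2 = 2.75×10^3 and log Q = 3.440.
Applying E = E° − (RT ln10/nF)·log Q gives +2.689 − (0.0591/6)(3.440) = +2.655 V.

+2.655 V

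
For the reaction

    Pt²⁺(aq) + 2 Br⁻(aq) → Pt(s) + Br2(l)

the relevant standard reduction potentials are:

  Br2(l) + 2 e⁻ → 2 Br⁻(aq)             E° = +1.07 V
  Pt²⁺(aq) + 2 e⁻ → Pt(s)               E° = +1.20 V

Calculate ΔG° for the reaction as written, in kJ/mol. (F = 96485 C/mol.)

In the reaction as written Pt²⁺(aq) is reduced, so the Pt²⁺/Pt couple is the cathode and Br₂/Br⁻ is the anode.
E°cell = +1.20 − (+1.07) = +0.13 V; balancing electrons gives n = 2.
ΔG° = −nFE°cell = −(2)(96485)(+0.13) J/mol = −25.1 kJ/mol.

−25.1 kJ/mol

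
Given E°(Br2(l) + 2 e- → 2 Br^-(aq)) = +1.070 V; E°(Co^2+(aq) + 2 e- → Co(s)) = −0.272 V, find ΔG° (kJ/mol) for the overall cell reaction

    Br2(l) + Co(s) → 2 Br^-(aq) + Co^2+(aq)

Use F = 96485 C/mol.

In the reaction as written Br2(l) is reduced, so the Br₂/Br⁻ couple is the cathode and Co²⁺/Co is the anode.
E°cell = +1.070 − (−0.272) = +1.342 V; balancing electrons gives n = 2.
ΔG° = −nFE°cell = −(2)(96485)(+1.342) J/mol = −259 kJ/mol.

−259 kJ/mol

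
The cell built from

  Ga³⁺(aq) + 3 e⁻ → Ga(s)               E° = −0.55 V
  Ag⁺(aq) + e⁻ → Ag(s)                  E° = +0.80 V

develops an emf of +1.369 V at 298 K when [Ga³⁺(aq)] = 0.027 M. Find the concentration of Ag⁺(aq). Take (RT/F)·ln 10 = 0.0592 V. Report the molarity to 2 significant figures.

With Ag⁺/Ag at the cathode and Ga³⁺/Ga at the anode, E°cell = +0.80 − (−0.55) = +1.35 V (n = 3).
Since E = E° − (0.0592/n)·log Q, log Q = n(E° − E)/0.0592 = −0.963.
For 3 Ag⁺(aq) + Ga(s) → 3 Ag(s) + Ga³⁺(aq), the reaction quotient is Q = [Ga³⁺(aq)] / [Ag⁺(aq)]^3.
Substituting the known concentrations and solving, log [Ag⁺(aq)] = −0.202 and [Ag⁺(aq)] = 0.63 M.

0.63 M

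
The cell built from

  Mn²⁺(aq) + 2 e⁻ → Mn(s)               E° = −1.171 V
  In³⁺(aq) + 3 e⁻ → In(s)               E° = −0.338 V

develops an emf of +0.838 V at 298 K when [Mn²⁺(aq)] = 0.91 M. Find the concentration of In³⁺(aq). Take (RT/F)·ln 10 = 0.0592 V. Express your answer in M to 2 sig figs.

1.6 M

The In³⁺/In couple has the larger reduction potential, so it is the cathode: E°cell = −0.338 − (−1.171) = +0.833 V and n = 6.
From the Nernst equation, log Q = n(E° − E)/0.0592 = 6·(+0.833 − (+0.838))/0.0592 = −0.507.
For 2 In³⁺(aq) + 3 Mn(s) → 2 In(s) + 3 Mn²⁺(aq), the reaction quotient is Q = [Mn²⁺(aq)]^3 / [In³⁺(aq)]^2.
Substituting the known concentrations and solving, log [In³⁺(aq)] = 0.192 and [In³⁺(aq)] = 1.6 M.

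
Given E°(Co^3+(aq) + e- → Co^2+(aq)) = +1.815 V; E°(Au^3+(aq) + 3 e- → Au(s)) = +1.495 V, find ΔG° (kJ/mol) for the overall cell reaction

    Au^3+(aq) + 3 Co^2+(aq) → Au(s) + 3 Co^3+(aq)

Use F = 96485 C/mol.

+92.6 kJ/mol

In the reaction as written Au^3+(aq) is reduced, so the Au³⁺/Au couple is the cathode and Co³⁺/Co²⁺ is the anode.
E°cell = +1.495 − (+1.815) = −0.320 V; balancing electrons gives n = 3.
ΔG° = −nFE°cell = −(3)(96485)(−0.320) J/mol = +92.6 kJ/mol.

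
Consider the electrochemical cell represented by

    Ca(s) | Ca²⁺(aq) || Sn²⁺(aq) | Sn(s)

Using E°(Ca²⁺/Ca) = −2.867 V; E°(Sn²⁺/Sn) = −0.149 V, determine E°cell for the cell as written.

By convention the left-hand electrode in cell notation is the anode (oxidation) and the right-hand electrode is the cathode (reduction).
E°cell = E°(right) − E°(left) = −0.149 − (−2.867) = +2.718 V.

+2.718 V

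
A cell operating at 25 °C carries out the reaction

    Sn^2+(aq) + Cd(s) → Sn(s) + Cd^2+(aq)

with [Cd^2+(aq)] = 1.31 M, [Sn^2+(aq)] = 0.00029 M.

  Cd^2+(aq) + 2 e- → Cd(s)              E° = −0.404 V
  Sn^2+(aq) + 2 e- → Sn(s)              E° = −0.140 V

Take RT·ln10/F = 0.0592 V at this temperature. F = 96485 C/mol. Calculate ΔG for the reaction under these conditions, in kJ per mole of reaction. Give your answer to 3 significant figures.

−30.1 kJ/mol

The standard cell potential is −0.140 − (−0.404) = +0.264 V, with n = 2 electrons in the balanced equation.
Q = [Cd^2+(aq)] / [Sn^2+(aq)] = 4.52×10^3, so log Q = 3.655 and E = +0.264 − (0.0592/2)(3.655) = +0.1558 V.
ΔG = −nFE = −(2)(96485)(+0.1558) J/mol = −30.1 kJ/mol.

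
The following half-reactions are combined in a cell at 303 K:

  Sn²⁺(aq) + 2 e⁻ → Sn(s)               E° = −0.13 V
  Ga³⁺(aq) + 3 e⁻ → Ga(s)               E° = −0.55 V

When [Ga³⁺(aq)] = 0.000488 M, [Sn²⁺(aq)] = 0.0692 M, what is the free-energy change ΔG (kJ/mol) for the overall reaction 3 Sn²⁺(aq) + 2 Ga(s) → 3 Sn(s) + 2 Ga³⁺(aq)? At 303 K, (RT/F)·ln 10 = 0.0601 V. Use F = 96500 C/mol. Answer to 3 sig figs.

The standard cell potential is −0.13 − (−0.55) = +0.42 V, with n = 6 electrons in the balanced equation.
Here Q = [Ga³⁺(aq)]^2 / [Sn²⁺(aq)]^3 = 0.000719 (log Q = −3.143), giving E = +0.42 − (0.0601/6)·(−3.143) = +0.4515 V.
Finally ΔG = −nFE = −(6)(96500 C/mol)(+0.4515 V) = −261 kJ/mol.

−261 kJ/mol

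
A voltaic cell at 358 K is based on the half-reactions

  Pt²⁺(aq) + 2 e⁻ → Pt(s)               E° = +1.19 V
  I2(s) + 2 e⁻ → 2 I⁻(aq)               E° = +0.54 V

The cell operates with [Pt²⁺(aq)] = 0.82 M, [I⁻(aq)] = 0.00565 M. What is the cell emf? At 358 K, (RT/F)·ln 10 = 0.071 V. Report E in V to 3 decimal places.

Since E°(Pt²⁺/Pt) > E°(I₂/I⁻), Pt²⁺/Pt serves as the cathode.
The standard potential is +1.19 − (+0.54) = +0.65 V and the balanced reaction transfers n = 2 electrons.
The balanced reaction is Pt²⁺(aq) + 2 I⁻(aq) → Pt(s) + I2(s), so Q = 1 / ([Pt²⁺(aq)]·[I⁻(aq)]^2) = 3.82×10^4 and log Q = 4.582.
By the Nernst equation, E = +0.65 − (0.071/2)·(4.582) = +0.487 V.

+0.487 V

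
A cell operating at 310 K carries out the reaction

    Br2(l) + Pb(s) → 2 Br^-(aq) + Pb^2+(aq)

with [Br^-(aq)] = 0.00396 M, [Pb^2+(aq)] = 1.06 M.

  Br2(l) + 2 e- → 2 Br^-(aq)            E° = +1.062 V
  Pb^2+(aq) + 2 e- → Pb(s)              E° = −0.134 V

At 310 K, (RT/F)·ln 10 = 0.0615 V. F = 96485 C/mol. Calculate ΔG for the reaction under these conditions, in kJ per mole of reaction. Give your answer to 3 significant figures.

−259 kJ/mol

The standard cell potential is +1.062 − (−0.134) = +1.196 V, with n = 2 electrons in the balanced equation.
Q = [Br^-(aq)]^2·[Pb^2+(aq)] = 1.66×10^−5, so log Q = −4.779 and E = +1.196 − (0.0615/2)(−4.779) = +1.3430 V.
Finally ΔG = −nFE = −(2)(96485 C/mol)(+1.3430 V) = −259 kJ/mol.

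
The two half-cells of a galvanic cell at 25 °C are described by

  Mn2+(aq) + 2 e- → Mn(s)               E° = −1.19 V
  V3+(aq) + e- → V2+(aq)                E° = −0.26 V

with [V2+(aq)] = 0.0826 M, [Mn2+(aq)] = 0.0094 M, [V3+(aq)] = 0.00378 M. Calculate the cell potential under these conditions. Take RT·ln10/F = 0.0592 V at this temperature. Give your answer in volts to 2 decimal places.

Since E°(V³⁺/V²⁺) > E°(Mn²⁺/Mn), V³⁺/V²⁺ serves as the cathode.
The standard potential is −0.26 − (−1.19) = +0.93 V and the balanced reaction transfers n = 2 electrons.
Balancing gives 2 V3+(aq) + Mn(s) → 2 V2+(aq) + Mn2+(aq); hence Q = ([V2+(aq)]^2·[Mn2+(aq)]) / [V3+(aq)]^2 = 4.49 (log Q = 0.652).
Applying E = E° − (RT ln10/nF)·log Q gives +0.93 − (0.0592/2)(0.652) = +0.91 V.

+0.91 V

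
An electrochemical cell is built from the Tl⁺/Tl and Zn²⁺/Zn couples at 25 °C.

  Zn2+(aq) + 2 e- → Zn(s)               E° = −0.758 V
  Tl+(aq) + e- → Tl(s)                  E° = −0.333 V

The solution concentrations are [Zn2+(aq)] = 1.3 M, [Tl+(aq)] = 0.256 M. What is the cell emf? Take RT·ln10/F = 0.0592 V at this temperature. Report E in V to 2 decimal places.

+0.39 V

Since E°(Tl⁺/Tl) > E°(Zn²⁺/Zn), Tl⁺/Tl serves as the cathode.
E°cell = −0.333 − (−0.758) = +0.425 V, with n = 2 electrons transferred.
Balancing gives 2 Tl+(aq) + Zn(s) → 2 Tl(s) + Zn2+(aq); hence Q = [Zn2+(aq)] / [Tl+(aq)]^2 = 19.8 (log Q = 1.297).
By the Nernst equation, E = +0.425 − (0.0592/2)·(1.297) = +0.39 V.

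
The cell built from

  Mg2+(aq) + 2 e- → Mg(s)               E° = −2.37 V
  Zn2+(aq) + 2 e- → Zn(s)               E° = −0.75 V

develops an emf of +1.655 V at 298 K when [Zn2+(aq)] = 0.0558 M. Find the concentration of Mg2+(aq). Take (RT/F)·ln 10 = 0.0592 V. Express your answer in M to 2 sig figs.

0.0037 M

With Zn²⁺/Zn at the cathode and Mg²⁺/Mg at the anode, E°cell = −0.75 − (−2.37) = +1.62 V (n = 2).
Rearranging E = E° − (0.0592/n)·log Q gives log Q = 2(+1.62 − (+1.655))/0.0592 = −1.182.
For Zn2+(aq) + Mg(s) → Zn(s) + Mg2+(aq), the reaction quotient is Q = [Mg2+(aq)] / [Zn2+(aq)].
Solving for the unknown gives log [Mg2+(aq)] = −2.435, so [Mg2+(aq)] ≈ 0.0037 M.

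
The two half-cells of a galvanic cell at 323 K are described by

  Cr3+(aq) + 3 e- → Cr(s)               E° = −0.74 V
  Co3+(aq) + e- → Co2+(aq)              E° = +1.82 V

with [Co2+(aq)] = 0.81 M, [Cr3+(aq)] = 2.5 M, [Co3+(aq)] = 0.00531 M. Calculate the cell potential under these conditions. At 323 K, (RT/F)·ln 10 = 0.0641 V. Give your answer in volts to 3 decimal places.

+2.412 V

Co³⁺/Co²⁺ is reduced (cathode, E° = +1.82 V) and Cr³⁺/Cr is oxidized (anode).
E°cell = +1.82 − (−0.74) = +2.56 V, with n = 3 electrons transferred.
The balanced reaction is 3 Co3+(aq) + Cr(s) → 3 Co2+(aq) + Cr3+(aq), so Q = ([Co2+(aq)]^3·[Cr3+(aq)]) / [Co3+(aq)]^3 = 8.87×10^6 and log Q = 6.948.
By the Nernst equation, E = +2.56 − (0.0641/3)·(6.948) = +2.412 V.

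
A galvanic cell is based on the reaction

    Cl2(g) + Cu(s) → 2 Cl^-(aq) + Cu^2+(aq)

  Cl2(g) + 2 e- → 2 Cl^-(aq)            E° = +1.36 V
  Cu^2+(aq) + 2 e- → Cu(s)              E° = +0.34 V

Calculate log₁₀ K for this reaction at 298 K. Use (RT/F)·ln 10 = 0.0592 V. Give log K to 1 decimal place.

The Cl₂/Cl⁻ couple is reduced (cathode); E°cell = +1.36 − (+0.34) = +1.02 V with n = 2.
At equilibrium E = 0, so log K = nE°cell / 0.0592 = (2)(+1.02) / 0.0592 = 34.5.

log K = 34.5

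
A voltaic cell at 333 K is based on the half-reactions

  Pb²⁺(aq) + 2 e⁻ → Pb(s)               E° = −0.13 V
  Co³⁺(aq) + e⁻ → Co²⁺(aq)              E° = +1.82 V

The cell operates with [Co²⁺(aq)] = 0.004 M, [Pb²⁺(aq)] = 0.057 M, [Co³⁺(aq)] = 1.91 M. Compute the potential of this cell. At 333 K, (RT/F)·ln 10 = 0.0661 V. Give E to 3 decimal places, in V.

+2.168 V

The Co³⁺/Co²⁺ couple has the more positive E°, so it is the cathode; Pb²⁺/Pb is the anode.
The standard potential is +1.82 − (−0.13) = +1.95 V and the balanced reaction transfers n = 2 electrons.
The balanced reaction is 2 Co³⁺(aq) + Pb(s) → 2 Co²⁺(aq) + Pb²⁺(aq), so Q = ([Co²⁺(aq)]^2·[Pb²⁺(aq)]) / [Co³⁺(aq)]^2 = 2.5×10^−7 and log Q = −6.602.
E = E° − (0.0661/n)·log Q = +1.95 − (0.0661/2)(−6.602) = +2.168 V.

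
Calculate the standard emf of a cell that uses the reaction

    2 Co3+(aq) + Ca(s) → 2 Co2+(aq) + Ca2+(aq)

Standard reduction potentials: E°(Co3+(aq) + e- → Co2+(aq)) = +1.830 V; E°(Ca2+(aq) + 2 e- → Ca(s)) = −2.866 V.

In the reaction as written, Co3+(aq) is reduced (cathode) and Ca2+(aq) is produced by oxidation at the anode.
E°cell = E°(cathode) − E°(anode) = +1.830 − (−2.866) = +4.696 V.

+4.696 V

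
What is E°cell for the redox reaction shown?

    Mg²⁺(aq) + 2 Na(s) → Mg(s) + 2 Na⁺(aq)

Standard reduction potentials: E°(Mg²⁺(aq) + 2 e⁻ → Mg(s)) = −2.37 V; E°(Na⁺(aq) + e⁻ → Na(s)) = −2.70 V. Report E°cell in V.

Mg²⁺(aq) gains electrons, so the Mg²⁺/Mg couple is the cathode; the Na⁺/Na couple is the anode.
E°cell = E°(cathode) − E°(anode) = −2.37 − (−2.70) = +0.33 V.
The positive value indicates the reaction is spontaneous as written.

+0.33 V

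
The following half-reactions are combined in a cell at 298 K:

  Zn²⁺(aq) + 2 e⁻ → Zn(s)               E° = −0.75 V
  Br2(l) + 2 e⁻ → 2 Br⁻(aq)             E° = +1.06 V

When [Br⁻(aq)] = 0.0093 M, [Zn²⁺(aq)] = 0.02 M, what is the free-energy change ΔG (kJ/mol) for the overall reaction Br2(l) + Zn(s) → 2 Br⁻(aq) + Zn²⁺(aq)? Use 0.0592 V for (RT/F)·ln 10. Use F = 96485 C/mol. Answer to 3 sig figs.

The standard cell potential is +1.06 − (−0.75) = +1.81 V, with n = 2 electrons in the balanced equation.
The reaction quotient is [Br⁻(aq)]^2·[Zn²⁺(aq)] = 1.73×10^−6; by Nernst, E = +1.81 − (0.0592/2)(−5.762) = +1.9806 V.
Finally ΔG = −nFE = −(2)(96485 C/mol)(+1.9806 V) = −382 kJ/mol.

−382 kJ/mol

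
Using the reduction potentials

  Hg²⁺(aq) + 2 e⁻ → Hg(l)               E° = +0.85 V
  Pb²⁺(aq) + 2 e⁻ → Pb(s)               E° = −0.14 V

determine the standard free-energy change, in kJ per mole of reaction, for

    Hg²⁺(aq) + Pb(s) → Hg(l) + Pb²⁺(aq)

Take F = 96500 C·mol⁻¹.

In the reaction as written Hg²⁺(aq) is reduced, so the Hg²⁺/Hg couple is the cathode and Pb²⁺/Pb is the anode.
E°cell = +0.85 − (−0.14) = +0.99 V; balancing electrons gives n = 2.
ΔG° = −nFE°cell = −(2)(96500)(+0.99) J/mol = −191 kJ/mol.

−191 kJ/mol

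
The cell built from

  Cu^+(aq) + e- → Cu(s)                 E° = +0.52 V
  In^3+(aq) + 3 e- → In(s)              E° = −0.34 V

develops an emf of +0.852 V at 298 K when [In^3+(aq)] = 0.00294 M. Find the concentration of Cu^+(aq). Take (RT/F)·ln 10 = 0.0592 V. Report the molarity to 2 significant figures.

0.10 M

With Cu⁺/Cu at the cathode and In³⁺/In at the anode, E°cell = +0.52 − (−0.34) = +0.86 V (n = 3).
Rearranging E = E° − (0.0592/n)·log Q gives log Q = 3(+0.86 − (+0.852))/0.0592 = 0.405.
Balancing electrons gives 3 Cu^+(aq) + In(s) → 3 Cu(s) + In^3+(aq); thus Q = [In^3+(aq)] / [Cu^+(aq)]^3.
Substituting the known concentrations and solving, log [Cu^+(aq)] = −0.979 and [Cu^+(aq)] = 0.10 M.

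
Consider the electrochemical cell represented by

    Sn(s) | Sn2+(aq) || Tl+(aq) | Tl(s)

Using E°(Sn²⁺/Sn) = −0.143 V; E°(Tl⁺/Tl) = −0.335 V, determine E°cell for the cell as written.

By convention the left-hand electrode in cell notation is the anode (oxidation) and the right-hand electrode is the cathode (reduction).
E°cell = E°(right) − E°(left) = −0.335 − (−0.143) = −0.192 V.
The negative sign shows that, as written, the cell would require an external voltage to drive the reaction.

−0.192 V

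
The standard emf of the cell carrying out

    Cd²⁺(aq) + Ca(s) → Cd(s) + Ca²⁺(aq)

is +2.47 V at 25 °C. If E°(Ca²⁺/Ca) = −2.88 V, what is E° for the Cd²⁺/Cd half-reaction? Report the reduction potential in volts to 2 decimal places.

−0.41 V

In the reaction as written the Cd²⁺/Cd couple is reduced (cathode) and Ca²⁺/Ca is oxidized (anode), so E°cell = E°(Cd²⁺/Cd) − E°(Ca²⁺/Ca).
E°(Cd²⁺/Cd) = E°cell + E°(anode) = +2.47 + (−2.88) = −0.41 V.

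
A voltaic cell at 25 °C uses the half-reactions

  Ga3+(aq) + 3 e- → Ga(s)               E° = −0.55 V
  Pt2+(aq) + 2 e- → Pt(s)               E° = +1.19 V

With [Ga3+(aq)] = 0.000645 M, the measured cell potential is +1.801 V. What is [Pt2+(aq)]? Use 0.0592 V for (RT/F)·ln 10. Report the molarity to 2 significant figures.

The Pt²⁺/Pt couple has the larger reduction potential, so it is the cathode: E°cell = +1.19 − (−0.55) = +1.74 V and n = 6.
Rearranging E = E° − (0.0592/n)·log Q gives log Q = 6(+1.74 − (+1.801))/0.0592 = −6.182.
For 3 Pt2+(aq) + 2 Ga(s) → 3 Pt(s) + 2 Ga3+(aq), the reaction quotient is Q = [Ga3+(aq)]^2 / [Pt2+(aq)]^3.
Substituting the known concentrations and solving, log [Pt2+(aq)] = −0.066 and [Pt2+(aq)] = 0.86 M.

0.86 M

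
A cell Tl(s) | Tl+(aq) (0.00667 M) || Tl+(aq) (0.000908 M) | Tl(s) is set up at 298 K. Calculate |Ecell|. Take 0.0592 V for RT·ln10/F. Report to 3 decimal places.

For a concentration cell E°cell = 0, since both electrodes use the same couple.
The compartment with the higher Tl+(aq) concentration (0.00667 M) acts as the cathode; ions are reduced there and produced at the dilute (0.000908 M) anode.
With n = 1, Ecell = −(0.0592/1)·log([dilute]/[conc]) = −(0.0592/1)·log(0.000908/0.00667) = +0.051 V.

0.051 V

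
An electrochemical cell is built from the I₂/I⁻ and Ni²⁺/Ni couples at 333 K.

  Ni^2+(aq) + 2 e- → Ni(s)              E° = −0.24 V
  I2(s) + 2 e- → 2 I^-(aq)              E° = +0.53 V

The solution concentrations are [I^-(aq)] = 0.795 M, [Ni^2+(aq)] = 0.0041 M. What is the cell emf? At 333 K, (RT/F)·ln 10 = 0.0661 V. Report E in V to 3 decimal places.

+0.855 V

Since E°(I₂/I⁻) > E°(Ni²⁺/Ni), I₂/I⁻ serves as the cathode.
The standard potential is +0.53 − (−0.24) = +0.77 V and the balanced reaction transfers n = 2 electrons.
For the overall reaction I2(s) + Ni(s) → 2 I^-(aq) + Ni^2+(aq), Q = [I^-(aq)]^2·[Ni^2+(aq)] = 0.00259, giving log Q = −2.586.
Applying E = E° − (RT ln10/nF)·log Q gives +0.77 − (0.0661/2)(−2.586) = +0.855 V.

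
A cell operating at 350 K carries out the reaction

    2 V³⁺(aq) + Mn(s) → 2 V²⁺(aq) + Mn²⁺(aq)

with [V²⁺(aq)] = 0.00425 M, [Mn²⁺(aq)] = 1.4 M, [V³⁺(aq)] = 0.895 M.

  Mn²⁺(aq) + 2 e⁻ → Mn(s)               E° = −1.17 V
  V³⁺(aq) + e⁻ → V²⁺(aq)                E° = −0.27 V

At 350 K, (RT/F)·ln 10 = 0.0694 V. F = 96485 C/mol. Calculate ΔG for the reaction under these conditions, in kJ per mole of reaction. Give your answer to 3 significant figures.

E°cell = −0.27 − (−1.17) = +0.90 V; the balanced reaction transfers n = 2 electrons.
The reaction quotient is ([V²⁺(aq)]^2·[Mn²⁺(aq)]) / [V³⁺(aq)]^2 = 3.16×10^−5; by Nernst, E = +0.90 − (0.0694/2)(−4.501) = +1.0562 V.
Finally ΔG = −nFE = −(2)(96485 C/mol)(+1.0562 V) = −204 kJ/mol.

−204 kJ/mol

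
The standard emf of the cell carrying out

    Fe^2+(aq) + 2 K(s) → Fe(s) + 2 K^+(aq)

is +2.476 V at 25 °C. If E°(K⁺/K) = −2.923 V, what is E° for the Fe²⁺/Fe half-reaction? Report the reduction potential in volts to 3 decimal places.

In the reaction as written the Fe²⁺/Fe couple is reduced (cathode) and K⁺/K is oxidized (anode), so E°cell = E°(Fe²⁺/Fe) − E°(K⁺/K).
E°(Fe²⁺/Fe) = E°cell + E°(anode) = +2.476 + (−2.923) = −0.447 V.

−0.447 V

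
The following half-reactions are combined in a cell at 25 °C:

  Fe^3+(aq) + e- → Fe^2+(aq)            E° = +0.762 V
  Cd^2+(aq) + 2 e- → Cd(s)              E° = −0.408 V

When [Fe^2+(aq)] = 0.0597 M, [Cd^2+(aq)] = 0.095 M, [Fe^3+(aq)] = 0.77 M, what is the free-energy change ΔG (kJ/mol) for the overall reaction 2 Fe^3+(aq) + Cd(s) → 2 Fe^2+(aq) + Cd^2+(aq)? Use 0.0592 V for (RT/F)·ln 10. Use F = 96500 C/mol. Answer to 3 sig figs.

The standard cell potential is +0.762 − (−0.408) = +1.170 V, with n = 2 electrons in the balanced equation.
Q = ([Fe^2+(aq)]^2·[Cd^2+(aq)]) / [Fe^3+(aq)]^2 = 0.000571, so log Q = −3.243 and E = +1.170 − (0.0592/2)(−3.243) = +1.2660 V.
Then ΔG = −nFE = −2 × 96500 × +1.2660 J/mol = −244 kJ/mol.

−244 kJ/mol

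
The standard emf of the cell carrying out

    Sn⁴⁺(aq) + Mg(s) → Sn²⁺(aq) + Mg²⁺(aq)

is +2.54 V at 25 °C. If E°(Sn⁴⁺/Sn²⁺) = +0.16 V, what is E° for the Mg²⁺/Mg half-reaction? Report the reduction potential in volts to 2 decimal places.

−2.38 V

In the reaction as written the Sn⁴⁺/Sn²⁺ couple is reduced (cathode) and Mg²⁺/Mg is oxidized (anode), so E°cell = E°(Sn⁴⁺/Sn²⁺) − E°(Mg²⁺/Mg).
E°(Mg²⁺/Mg) = E°(cathode) − E°cell = +0.16 − (+2.54) = −2.38 V.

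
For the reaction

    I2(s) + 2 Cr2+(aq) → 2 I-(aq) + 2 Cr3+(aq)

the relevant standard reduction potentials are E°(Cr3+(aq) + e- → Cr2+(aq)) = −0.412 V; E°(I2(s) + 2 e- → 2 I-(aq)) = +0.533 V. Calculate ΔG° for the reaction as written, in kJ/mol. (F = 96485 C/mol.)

−182 kJ/mol

In the reaction as written I2(s) is reduced, so the I₂/I⁻ couple is the cathode and Cr³⁺/Cr²⁺ is the anode.
E°cell = +0.533 − (−0.412) = +0.945 V; balancing electrons gives n = 2.
ΔG° = −nFE°cell = −(2)(96485)(+0.945) J/mol = −182 kJ/mol.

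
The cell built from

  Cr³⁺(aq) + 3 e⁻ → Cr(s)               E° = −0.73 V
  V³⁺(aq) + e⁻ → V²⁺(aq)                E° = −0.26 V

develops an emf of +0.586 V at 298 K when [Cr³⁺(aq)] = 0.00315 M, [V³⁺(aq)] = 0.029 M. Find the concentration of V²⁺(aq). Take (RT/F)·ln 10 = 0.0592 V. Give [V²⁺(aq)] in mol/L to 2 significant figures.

0.0022 M

The V³⁺/V²⁺ couple has the larger reduction potential, so it is the cathode: E°cell = −0.26 − (−0.73) = +0.47 V and n = 3.
Since E = E° − (0.0592/n)·log Q, log Q = n(E° − E)/0.0592 = −5.878.
Balancing electrons gives 3 V³⁺(aq) + Cr(s) → 3 V²⁺(aq) + Cr³⁺(aq); thus Q = ([V²⁺(aq)]^3·[Cr³⁺(aq)]) / [V³⁺(aq)]^3.
Isolating [V²⁺(aq)] in Q = 10^{−5.878} yields log [V²⁺(aq)] = −2.663, i.e. 0.0022 M.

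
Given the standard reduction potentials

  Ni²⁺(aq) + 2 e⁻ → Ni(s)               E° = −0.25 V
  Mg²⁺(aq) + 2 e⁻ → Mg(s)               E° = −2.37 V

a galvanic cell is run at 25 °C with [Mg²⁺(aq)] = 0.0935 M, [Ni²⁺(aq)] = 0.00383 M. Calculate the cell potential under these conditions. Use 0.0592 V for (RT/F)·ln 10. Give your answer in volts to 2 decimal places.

+2.08 V

Since E°(Ni²⁺/Ni) > E°(Mg²⁺/Mg), Ni²⁺/Ni serves as the cathode.
E°cell = −0.25 − (−2.37) = +2.12 V, with n = 2 electrons transferred.
Balancing gives Ni²⁺(aq) + Mg(s) → Ni(s) + Mg²⁺(aq); hence Q = [Mg²⁺(aq)] / [Ni²⁺(aq)] = 24.4 (log Q = 1.388).
Applying E = E° − (RT ln10/nF)·log Q gives +2.12 − (0.0592/2)(1.388) = +2.08 V.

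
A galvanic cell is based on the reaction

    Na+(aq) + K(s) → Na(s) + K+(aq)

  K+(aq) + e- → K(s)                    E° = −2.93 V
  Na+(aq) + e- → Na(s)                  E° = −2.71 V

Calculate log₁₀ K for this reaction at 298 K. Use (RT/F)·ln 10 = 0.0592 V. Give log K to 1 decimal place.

The Na⁺/Na couple is reduced (cathode); E°cell = −2.71 − (−2.93) = +0.22 V with n = 1.
At equilibrium E = 0, so log K = nE°cell / 0.0592 = (1)(+0.22) / 0.0592 = 3.7.

log K = 3.7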